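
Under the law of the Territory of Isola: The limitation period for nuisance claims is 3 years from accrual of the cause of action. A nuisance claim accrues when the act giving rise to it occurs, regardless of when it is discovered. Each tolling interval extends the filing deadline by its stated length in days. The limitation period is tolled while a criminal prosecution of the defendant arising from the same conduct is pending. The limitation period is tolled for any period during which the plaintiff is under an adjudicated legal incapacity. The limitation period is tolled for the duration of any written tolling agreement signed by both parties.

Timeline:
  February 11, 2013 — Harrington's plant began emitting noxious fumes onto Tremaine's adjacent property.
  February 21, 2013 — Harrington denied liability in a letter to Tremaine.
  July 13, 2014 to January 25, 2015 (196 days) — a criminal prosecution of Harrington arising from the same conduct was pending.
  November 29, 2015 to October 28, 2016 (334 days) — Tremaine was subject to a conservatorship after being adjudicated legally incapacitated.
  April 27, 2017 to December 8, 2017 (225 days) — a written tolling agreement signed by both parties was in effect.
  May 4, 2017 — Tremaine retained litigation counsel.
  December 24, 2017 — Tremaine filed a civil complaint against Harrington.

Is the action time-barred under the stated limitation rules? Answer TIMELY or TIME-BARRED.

TIMELY

The claim accrued on February 11, 2013, when the wrongful act occurred.
Adding the 3 years base period to February 11, 2013 gives a deadline of February 11, 2016, before any tolling.
The pending criminal prosecution from July 13, 2014 to January 25, 2015 tolled the period for 196 days, extending the deadline to August 25, 2016.
Because the plaintiff's legal incapacity ran from November 29, 2015 to October 28, 2016, the deadline is extended by 334 days to July 25, 2017.
The written tolling agreement from April 27, 2017 to December 8, 2017 tolled the period for 225 days, extending the deadline to March 7, 2018.
The other events in the timeline have no effect on the limitation period under the stated rules.
Filing on December 24, 2017 beat the March 7, 2018 deadline — the action is timely.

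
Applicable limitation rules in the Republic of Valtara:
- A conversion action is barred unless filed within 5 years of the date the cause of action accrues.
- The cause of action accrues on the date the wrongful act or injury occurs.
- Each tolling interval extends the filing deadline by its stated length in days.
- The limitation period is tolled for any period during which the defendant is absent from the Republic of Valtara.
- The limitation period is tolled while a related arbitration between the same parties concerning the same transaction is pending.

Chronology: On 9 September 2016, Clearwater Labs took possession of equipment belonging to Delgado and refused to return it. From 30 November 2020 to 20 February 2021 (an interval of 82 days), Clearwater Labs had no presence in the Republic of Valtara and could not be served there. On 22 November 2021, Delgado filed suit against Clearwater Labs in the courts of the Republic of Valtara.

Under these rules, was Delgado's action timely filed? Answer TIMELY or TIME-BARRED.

The claim accrued on 9 September 2016, when the wrongful act occurred.
The untolled deadline — 5 years after 9 September 2016 — is 9 September 2021.
The defendant's absence from the jurisdiction from 30 November 2020 to 20 February 2021 tolled the period for 82 days, extending the deadline to 30 November 2021.
The 22 November 2021 filing precedes the 30 November 2021 deadline; the claim is timely.

TIMELY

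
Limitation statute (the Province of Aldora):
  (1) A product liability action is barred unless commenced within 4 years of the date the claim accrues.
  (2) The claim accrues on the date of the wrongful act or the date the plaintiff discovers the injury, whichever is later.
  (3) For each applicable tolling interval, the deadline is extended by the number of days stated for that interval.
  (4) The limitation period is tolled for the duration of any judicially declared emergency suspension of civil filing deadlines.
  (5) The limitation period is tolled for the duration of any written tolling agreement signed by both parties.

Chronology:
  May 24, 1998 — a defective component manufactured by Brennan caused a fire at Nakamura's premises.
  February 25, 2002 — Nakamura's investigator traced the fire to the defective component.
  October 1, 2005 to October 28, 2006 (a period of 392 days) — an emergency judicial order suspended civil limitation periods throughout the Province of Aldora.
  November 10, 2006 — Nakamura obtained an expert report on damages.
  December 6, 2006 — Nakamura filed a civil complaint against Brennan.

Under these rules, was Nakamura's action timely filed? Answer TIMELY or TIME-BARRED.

TIMELY

The claim accrued on February 25, 2002 — the later of the May 24, 1998 act and the February 25, 2002 discovery.
Adding the 4 years base period to February 25, 2002 gives a deadline of February 25, 2006, before any tolling.
The emergency suspension of filing deadlines from October 1, 2005 to October 28, 2006 tolled the period for 392 days, extending the deadline to March 24, 2007.
The other events in the timeline have no effect on the limitation period under the stated rules.
Filing on December 6, 2006 beat the March 24, 2007 deadline — the action is timely.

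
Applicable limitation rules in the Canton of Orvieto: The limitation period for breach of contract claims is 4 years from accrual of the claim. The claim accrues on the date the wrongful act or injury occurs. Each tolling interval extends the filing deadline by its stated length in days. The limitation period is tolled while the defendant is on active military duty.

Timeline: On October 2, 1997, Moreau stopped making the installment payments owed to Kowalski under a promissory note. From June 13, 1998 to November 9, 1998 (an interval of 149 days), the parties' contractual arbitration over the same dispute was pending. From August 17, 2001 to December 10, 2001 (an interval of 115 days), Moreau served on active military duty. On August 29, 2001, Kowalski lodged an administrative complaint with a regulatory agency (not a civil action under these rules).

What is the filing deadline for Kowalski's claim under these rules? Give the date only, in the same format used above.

January 25, 2002

The claim accrued on October 2, 1997, when the wrongful act occurred.
The untolled deadline — 4 years after October 2, 1997 — is October 2, 2001.
The defendant's active military service from August 17, 2001 to December 10, 2001 tolled the period for 115 days, extending the deadline to January 25, 2002.
No stated provision tolls the period for a pending arbitration, so the interval from June 13, 1998 to November 9, 1998 has no effect on the deadline.
The other events in the timeline have no effect on the limitation period under the stated rules.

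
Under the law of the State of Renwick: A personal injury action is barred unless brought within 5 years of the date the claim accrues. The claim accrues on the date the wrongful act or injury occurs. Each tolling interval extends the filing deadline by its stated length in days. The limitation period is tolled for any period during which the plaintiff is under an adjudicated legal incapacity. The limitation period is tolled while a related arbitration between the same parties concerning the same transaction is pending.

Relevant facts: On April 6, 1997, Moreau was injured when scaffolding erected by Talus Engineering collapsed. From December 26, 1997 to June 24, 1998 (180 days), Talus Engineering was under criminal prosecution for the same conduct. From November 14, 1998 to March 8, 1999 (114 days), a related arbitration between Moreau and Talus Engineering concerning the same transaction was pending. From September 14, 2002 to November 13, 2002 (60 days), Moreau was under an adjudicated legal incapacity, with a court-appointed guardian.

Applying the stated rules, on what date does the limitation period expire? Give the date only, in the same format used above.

The limitation period began to run on April 6, 1997.
5 years from April 6, 1997 is April 6, 2002.
The period was tolled for 114 days by the pending related arbitration (November 14, 1998 to March 8, 1999), pushing the deadline to July 29, 2002.
The plaintiff's legal incapacity from September 14, 2002 to November 13, 2002 began after the period had already run on July 29, 2002, so it has no tolling effect.
The pending criminal prosecution from December 26, 1997 to June 24, 1998 does not toll the period, because no stated rule makes a criminal prosecution a tolling event.

July 29, 2002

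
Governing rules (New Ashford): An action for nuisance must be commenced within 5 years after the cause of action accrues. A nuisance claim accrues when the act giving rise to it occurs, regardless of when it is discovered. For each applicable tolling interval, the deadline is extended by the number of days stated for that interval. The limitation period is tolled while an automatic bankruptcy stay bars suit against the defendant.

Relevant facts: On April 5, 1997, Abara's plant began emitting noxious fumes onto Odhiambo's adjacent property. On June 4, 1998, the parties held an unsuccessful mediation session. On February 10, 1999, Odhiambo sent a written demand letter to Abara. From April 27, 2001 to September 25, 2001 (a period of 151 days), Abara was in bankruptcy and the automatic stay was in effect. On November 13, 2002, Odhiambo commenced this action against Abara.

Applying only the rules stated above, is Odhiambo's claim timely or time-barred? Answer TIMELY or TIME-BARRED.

The cause of action accrued on April 5, 1997, the date of the act.
Adding the 5 years base period to April 5, 1997 gives a deadline of April 5, 2002, before any tolling.
The automatic bankruptcy stay from April 27, 2001 to September 25, 2001 tolled the period for 151 days, extending the deadline to September 3, 2002.
Nothing else in the chronology tolls or restarts the period.
Odhiambo filed on November 13, 2002, after the September 3, 2002 deadline, so the action is time-barred.

TIME-BARRED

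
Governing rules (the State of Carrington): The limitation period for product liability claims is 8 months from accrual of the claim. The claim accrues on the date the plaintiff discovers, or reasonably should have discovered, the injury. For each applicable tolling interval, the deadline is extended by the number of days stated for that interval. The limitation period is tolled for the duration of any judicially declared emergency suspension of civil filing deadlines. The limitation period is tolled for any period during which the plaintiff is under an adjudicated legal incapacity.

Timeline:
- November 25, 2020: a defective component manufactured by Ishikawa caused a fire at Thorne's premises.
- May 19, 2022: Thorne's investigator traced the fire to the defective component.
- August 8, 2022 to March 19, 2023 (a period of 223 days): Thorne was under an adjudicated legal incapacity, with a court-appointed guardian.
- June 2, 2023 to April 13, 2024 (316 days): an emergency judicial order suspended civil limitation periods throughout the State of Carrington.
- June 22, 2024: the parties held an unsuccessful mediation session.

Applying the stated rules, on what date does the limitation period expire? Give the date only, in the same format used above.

July 11, 2024

Accrual is tied to discovery, so the period began on May 19, 2022 rather than on November 25, 2020 when the act occurred.
Adding the 8 months base period to May 19, 2022 gives a deadline of January 19, 2023, before any tolling.
Because the plaintiff's legal incapacity ran from August 8, 2022 to March 19, 2023, the deadline is extended by 223 days to August 30, 2023.
The period was tolled for 316 days by the emergency suspension of filing deadlines (June 2, 2023 to April 13, 2024), pushing the deadline to July 11, 2024.
The other events in the timeline have no effect on the limitation period under the stated rules.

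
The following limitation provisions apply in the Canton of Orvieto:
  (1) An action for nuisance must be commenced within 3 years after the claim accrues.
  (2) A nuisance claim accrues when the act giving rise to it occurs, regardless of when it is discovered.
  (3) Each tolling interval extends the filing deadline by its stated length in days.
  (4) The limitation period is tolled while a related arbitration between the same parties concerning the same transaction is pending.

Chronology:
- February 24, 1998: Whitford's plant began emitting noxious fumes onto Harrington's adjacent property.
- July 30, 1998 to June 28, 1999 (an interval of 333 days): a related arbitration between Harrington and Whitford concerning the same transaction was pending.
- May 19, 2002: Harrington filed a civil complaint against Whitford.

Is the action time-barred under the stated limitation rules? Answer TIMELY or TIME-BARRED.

The claim accrued on February 24, 1998, the date of the act.
Adding the 3 years base period to February 24, 1998 gives a deadline of February 24, 2001, before any tolling.
The pending related arbitration from July 30, 1998 to June 28, 1999 tolled the period for 333 days, extending the deadline to January 23, 2002.
The May 19, 2002 filing falls after the January 23, 2002 deadline; the claim is time-barred.

TIME-BARRED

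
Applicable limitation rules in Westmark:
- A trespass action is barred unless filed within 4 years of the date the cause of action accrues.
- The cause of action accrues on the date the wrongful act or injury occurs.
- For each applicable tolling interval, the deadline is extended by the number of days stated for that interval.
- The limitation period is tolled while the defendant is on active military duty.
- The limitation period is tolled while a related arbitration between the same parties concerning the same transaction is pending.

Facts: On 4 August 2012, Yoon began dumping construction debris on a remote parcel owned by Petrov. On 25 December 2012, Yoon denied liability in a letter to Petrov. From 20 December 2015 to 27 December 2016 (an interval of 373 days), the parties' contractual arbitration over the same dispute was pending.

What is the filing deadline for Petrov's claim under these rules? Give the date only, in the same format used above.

12 August 2017

The cause of action accrued on 4 August 2012, the date of the act.
Adding the 4 years base period to 4 August 2012 gives a deadline of 4 August 2016, before any tolling.
Because the pending related arbitration ran from 20 December 2015 to 27 December 2016, the deadline is extended by 373 days to 12 August 2017.
None of the other events listed affects the running of the period under the stated rules.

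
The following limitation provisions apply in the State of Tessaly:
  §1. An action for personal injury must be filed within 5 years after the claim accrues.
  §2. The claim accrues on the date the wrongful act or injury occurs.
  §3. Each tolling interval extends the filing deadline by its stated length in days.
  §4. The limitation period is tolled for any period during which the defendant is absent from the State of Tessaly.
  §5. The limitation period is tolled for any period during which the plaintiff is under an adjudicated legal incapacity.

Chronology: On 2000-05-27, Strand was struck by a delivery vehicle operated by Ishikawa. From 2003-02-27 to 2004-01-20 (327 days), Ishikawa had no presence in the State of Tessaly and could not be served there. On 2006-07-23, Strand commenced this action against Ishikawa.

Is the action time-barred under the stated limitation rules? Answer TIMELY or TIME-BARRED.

TIME-BARRED

The limitation period began to run on 2000-05-27.
5 years from 2000-05-27 is 2005-05-27.
The defendant's absence from the jurisdiction from 2003-02-27 to 2004-01-20 tolled the period for 327 days, extending the deadline to 2006-04-19.
The 2006-07-23 filing falls after the 2006-04-19 deadline; the claim is time-barred.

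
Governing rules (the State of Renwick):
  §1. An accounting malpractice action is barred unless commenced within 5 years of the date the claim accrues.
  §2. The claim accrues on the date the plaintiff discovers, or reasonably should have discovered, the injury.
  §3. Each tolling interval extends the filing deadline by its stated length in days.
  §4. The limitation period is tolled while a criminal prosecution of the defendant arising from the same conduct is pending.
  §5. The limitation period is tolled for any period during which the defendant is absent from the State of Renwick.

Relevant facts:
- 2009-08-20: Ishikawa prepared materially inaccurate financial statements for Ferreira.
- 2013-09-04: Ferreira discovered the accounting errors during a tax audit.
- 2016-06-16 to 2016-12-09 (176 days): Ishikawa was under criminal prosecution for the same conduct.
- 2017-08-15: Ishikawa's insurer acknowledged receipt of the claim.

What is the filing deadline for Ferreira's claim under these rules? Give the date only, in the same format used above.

Under the discovery rule, the claim accrued on 2013-09-04, when Ferreira discovered the injury — not on the 2009-08-20 date of the underlying act.
5 years from 2013-09-04 is 2018-09-04.
The period was tolled for 176 days by the pending criminal prosecution (2016-06-16 to 2016-12-09), pushing the deadline to 2019-02-27.
Nothing else in the chronology tolls or restarts the period.

2019-02-27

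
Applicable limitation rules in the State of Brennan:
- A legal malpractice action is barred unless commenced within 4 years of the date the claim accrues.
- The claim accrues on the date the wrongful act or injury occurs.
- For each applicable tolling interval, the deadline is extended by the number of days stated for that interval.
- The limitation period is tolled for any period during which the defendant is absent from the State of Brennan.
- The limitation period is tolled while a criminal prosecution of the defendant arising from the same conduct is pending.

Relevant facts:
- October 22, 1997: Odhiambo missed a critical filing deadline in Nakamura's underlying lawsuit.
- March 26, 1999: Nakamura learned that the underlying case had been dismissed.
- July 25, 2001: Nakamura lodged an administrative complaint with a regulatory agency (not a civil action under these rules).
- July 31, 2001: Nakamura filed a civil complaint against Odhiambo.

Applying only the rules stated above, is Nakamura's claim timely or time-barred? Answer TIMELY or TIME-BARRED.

TIMELY

The claim accrued on October 22, 1997, when the wrongful act occurred; under the stated occurrence rule the March 26, 1999 discovery does not delay accrual.
4 years from October 22, 1997 is October 22, 2001.
Nothing else in the chronology tolls or restarts the period.
Nakamura filed on July 31, 2001, before the October 22, 2001 deadline, so the action is timely.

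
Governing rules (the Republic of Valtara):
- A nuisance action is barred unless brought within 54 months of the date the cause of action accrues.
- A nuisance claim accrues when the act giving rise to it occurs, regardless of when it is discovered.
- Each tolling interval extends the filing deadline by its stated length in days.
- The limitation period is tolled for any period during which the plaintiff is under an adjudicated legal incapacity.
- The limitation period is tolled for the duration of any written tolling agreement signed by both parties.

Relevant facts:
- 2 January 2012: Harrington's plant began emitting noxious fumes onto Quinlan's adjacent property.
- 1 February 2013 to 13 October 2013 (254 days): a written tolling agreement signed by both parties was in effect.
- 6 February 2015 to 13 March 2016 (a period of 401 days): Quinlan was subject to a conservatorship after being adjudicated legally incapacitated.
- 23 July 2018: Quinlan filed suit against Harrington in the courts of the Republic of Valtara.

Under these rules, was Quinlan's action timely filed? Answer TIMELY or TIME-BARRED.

TIME-BARRED

The claim accrued on 2 January 2012, when the wrongful act occurred.
54 months from 2 January 2012 is 2 July 2016.
Because the written tolling agreement ran from 1 February 2013 to 13 October 2013, the deadline is extended by 254 days to 13 March 2017.
Because the plaintiff's legal incapacity ran from 6 February 2015 to 13 March 2016, the deadline is extended by 401 days to 18 April 2018.
Filing on 23 July 2018 missed the 18 April 2018 deadline — the action is time-barred.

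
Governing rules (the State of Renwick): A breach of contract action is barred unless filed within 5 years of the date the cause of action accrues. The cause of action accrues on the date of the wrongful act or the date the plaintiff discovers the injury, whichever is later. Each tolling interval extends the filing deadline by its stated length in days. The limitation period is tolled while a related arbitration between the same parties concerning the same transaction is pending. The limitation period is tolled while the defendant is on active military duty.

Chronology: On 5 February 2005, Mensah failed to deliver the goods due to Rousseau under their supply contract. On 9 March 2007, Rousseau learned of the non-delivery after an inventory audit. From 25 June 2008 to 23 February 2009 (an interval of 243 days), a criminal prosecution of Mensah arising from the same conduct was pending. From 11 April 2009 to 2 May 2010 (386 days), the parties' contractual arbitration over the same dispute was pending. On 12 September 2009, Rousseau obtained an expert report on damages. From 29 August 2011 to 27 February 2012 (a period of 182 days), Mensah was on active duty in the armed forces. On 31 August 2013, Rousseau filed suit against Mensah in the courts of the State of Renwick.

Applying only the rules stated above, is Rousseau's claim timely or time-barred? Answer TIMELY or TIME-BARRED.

Because discovery on 9 March 2007 post-dates the 5 February 2005 act, accrual under the later-of rule falls on 9 March 2007.
The untolled deadline — 5 years after 9 March 2007 — is 9 March 2012.
The pending related arbitration from 11 April 2009 to 2 May 2010 tolled the period for 386 days, extending the deadline to 30 March 2013.
The period was tolled for 182 days by the defendant's active military service (29 August 2011 to 27 February 2012), pushing the deadline to 28 September 2013.
The pending criminal prosecution from 25 June 2008 to 23 February 2009 does not toll the period, because no stated rule makes a criminal prosecution a tolling event.
None of the other events listed affects the running of the period under the stated rules.
Filing on 31 August 2013 beat the 28 September 2013 deadline — the action is timely.

TIMELY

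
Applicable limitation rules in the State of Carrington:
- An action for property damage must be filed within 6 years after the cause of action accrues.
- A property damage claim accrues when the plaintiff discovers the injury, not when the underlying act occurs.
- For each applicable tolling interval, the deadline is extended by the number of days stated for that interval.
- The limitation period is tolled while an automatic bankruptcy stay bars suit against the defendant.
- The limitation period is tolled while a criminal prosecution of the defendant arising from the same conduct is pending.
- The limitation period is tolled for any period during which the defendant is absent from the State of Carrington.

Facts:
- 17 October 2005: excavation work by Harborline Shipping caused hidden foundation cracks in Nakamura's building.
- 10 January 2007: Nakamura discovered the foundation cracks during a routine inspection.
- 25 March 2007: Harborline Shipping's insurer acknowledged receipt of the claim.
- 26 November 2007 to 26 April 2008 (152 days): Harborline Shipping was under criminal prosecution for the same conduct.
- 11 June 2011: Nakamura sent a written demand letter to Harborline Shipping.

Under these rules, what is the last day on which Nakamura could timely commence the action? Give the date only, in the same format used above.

11 June 2013

Under the discovery rule, the claim accrued on 10 January 2007, when Nakamura discovered the injury — not on the 17 October 2005 date of the underlying act.
Adding the 6 years base period to 10 January 2007 gives a deadline of 10 January 2013, before any tolling.
The pending criminal prosecution from 26 November 2007 to 26 April 2008 tolled the period for 152 days, extending the deadline to 11 June 2013.
None of the other events listed affects the running of the period under the stated rules.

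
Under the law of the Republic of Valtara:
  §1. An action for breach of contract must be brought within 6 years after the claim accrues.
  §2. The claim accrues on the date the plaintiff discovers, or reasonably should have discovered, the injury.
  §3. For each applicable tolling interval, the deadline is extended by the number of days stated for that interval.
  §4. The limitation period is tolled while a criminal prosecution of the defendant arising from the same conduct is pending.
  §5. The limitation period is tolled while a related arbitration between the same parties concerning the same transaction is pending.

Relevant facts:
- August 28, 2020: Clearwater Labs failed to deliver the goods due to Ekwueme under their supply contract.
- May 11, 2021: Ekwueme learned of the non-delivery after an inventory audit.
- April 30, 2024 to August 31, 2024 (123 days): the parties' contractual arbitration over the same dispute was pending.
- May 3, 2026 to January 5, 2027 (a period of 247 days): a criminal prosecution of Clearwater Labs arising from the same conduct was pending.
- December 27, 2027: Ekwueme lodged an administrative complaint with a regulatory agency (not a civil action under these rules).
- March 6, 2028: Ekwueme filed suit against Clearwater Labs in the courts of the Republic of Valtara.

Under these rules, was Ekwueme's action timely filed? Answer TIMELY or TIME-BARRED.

TIMELY

Accrual is tied to discovery, so the period began on May 11, 2021 rather than on August 28, 2020 when the act occurred.
6 years from May 11, 2021 is May 11, 2027.
Because the pending related arbitration ran from April 30, 2024 to August 31, 2024, the deadline is extended by 123 days to September 11, 2027.
The pending criminal prosecution from May 3, 2026 to January 5, 2027 tolled the period for 247 days, extending the deadline to May 15, 2028.
None of the other events listed affects the running of the period under the stated rules.
Ekwueme filed on March 6, 2028, before the May 15, 2028 deadline, so the action is timely.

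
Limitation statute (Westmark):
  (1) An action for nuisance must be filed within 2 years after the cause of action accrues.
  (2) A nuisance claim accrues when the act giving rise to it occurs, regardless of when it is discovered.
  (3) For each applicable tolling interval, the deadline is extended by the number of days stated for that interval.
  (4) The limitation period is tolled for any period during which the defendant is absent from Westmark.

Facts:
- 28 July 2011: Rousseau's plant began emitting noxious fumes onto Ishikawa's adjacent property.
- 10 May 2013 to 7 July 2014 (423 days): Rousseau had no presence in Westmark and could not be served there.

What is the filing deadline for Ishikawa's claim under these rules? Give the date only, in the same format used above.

24 September 2014

The claim accrued on 28 July 2011, when the wrongful act occurred.
2 years from 28 July 2011 is 28 July 2013.
The period was tolled for 423 days by the defendant's absence from the jurisdiction (10 May 2013 to 7 July 2014), pushing the deadline to 24 September 2014.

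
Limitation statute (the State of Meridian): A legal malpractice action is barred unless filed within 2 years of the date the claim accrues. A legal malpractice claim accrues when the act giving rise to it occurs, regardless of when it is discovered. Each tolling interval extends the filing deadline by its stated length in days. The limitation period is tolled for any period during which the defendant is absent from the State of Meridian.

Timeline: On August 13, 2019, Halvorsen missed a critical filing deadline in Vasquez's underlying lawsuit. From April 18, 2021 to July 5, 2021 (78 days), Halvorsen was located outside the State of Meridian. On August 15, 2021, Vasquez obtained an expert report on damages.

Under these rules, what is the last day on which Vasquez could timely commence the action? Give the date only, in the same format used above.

October 30, 2021

The limitation period began to run on August 13, 2019.
The untolled deadline — 2 years after August 13, 2019 — is August 13, 2021.
Because the defendant's absence from the jurisdiction ran from April 18, 2021 to July 5, 2021, the deadline is extended by 78 days to October 30, 2021.
Nothing else in the chronology tolls or restarts the period.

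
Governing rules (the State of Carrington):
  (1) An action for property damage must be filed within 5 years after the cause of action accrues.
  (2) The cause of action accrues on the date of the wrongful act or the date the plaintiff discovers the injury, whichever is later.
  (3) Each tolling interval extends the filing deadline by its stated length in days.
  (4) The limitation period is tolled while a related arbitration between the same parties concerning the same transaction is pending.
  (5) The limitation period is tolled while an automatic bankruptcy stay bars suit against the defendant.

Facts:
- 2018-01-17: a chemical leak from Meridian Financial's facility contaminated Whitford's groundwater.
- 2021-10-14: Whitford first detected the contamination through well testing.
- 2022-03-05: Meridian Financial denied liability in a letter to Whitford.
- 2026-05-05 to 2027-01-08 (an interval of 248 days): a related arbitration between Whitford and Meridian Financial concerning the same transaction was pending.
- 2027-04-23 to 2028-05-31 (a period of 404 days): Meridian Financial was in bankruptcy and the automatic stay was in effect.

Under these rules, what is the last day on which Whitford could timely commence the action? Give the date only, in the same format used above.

2028-07-27

Because discovery on 2021-10-14 post-dates the 2018-01-17 act, accrual under the later-of rule falls on 2021-10-14.
The untolled deadline — 5 years after 2021-10-14 — is 2026-10-14.
Because the pending related arbitration ran from 2026-05-05 to 2027-01-08, the deadline is extended by 248 days to 2027-06-19.
Because the automatic bankruptcy stay ran from 2027-04-23 to 2028-05-31, the deadline is extended by 404 days to 2028-07-27.
Nothing else in the chronology tolls or restarts the period.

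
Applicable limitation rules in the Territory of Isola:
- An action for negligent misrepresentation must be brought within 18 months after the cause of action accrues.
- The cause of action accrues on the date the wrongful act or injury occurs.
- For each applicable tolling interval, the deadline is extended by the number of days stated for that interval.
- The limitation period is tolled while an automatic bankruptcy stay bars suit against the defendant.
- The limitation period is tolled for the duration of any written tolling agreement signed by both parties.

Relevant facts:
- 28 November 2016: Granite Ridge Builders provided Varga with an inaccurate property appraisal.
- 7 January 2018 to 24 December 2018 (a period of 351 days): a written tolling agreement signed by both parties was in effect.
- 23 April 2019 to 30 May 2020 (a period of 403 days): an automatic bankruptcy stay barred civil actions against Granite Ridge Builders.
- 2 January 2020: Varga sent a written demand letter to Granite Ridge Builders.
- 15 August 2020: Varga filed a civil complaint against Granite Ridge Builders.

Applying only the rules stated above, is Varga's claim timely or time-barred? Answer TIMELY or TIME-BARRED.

The claim accrued on 28 November 2016, when the wrongful act occurred.
The untolled deadline — 18 months after 28 November 2016 — is 28 May 2018.
The period was tolled for 351 days by the written tolling agreement (7 January 2018 to 24 December 2018), pushing the deadline to 14 May 2019.
The automatic bankruptcy stay from 23 April 2019 to 30 May 2020 tolled the period for 403 days, extending the deadline to 20 June 2020.
The other events in the timeline have no effect on the limitation period under the stated rules.
Varga filed on 15 August 2020, after the 20 June 2020 deadline, so the action is time-barred.

TIME-BARRED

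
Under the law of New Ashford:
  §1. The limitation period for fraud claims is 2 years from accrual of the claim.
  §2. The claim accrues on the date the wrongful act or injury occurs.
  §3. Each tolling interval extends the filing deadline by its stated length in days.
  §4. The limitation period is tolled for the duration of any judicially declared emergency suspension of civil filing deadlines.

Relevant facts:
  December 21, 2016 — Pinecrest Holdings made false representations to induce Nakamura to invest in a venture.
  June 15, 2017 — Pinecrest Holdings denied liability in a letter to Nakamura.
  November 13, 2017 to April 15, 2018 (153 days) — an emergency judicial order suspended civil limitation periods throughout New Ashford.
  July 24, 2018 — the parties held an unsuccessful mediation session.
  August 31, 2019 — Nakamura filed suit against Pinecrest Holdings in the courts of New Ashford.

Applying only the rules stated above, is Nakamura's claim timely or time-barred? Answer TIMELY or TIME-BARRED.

The claim accrued on December 21, 2016, the date of the act.
The untolled deadline — 2 years after December 21, 2016 — is December 21, 2018.
The period was tolled for 153 days by the emergency suspension of filing deadlines (November 13, 2017 to April 15, 2018), pushing the deadline to May 23, 2019.
Nothing else in the chronology tolls or restarts the period.
Filing on August 31, 2019 missed the May 23, 2019 deadline — the action is time-barred.

TIME-BARRED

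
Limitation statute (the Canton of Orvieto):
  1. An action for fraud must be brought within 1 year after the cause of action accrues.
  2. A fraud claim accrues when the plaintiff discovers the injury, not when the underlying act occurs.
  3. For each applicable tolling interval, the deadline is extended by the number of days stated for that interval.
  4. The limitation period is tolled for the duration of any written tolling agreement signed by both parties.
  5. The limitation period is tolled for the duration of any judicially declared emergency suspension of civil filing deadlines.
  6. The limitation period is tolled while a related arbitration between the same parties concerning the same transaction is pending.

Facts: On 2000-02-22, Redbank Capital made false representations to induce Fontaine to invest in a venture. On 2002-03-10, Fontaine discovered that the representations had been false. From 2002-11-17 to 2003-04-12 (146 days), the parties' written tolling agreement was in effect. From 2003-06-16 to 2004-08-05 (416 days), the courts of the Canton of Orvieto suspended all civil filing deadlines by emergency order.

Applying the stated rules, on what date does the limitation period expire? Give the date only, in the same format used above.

The claim did not accrue until Fontaine discovered the injury on 2002-03-10; the 2000-02-22 act date does not start the clock under the stated rule.
The untolled deadline — 1 year after 2002-03-10 — is 2003-03-10.
The period was tolled for 146 days by the written tolling agreement (2002-11-17 to 2003-04-12), pushing the deadline to 2003-08-03.
The emergency suspension of filing deadlines from 2003-06-16 to 2004-08-05 tolled the period for 416 days, extending the deadline to 2004-09-22.

2004-09-22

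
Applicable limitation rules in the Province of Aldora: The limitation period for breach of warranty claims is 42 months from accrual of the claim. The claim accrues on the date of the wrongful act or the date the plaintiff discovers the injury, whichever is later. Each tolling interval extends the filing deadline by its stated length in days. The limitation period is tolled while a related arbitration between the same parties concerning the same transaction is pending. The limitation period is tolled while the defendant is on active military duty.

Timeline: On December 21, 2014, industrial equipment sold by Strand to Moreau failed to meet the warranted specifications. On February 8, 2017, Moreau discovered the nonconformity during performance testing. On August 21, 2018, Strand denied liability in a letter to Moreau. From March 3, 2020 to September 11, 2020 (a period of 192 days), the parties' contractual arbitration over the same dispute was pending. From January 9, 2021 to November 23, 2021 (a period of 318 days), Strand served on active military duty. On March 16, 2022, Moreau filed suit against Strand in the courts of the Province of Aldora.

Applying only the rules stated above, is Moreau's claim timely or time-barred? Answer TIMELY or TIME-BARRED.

Taking the later of the act (December 21, 2014) and discovery (February 8, 2017), the claim accrued on February 8, 2017.
42 months from February 8, 2017 is August 8, 2020.
Because the pending related arbitration ran from March 3, 2020 to September 11, 2020, the deadline is extended by 192 days to February 16, 2021.
The defendant's active military service from January 9, 2021 to November 23, 2021 tolled the period for 318 days, extending the deadline to December 31, 2021.
None of the other events listed affects the running of the period under the stated rules.
The March 16, 2022 filing falls after the December 31, 2021 deadline; the claim is time-barred.

TIME-BARRED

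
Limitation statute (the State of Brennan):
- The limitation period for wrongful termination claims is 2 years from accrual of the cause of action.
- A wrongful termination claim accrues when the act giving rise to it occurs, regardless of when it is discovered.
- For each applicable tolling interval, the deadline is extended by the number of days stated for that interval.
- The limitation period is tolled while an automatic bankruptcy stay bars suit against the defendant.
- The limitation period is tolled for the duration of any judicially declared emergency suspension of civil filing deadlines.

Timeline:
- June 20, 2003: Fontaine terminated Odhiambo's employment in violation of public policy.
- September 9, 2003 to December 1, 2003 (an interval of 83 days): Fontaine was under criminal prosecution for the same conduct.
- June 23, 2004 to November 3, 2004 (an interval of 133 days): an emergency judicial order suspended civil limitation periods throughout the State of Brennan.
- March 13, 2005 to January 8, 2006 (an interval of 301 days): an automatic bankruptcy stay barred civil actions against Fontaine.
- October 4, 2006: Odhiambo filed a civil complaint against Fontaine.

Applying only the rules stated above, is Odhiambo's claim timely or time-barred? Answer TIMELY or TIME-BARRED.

TIME-BARRED

The claim accrued on June 20, 2003, when the wrongful act occurred.
Adding the 2 years base period to June 20, 2003 gives a deadline of June 20, 2005, before any tolling.
The emergency suspension of filing deadlines from June 23, 2004 to November 3, 2004 tolled the period for 133 days, extending the deadline to October 31, 2005.
Because the automatic bankruptcy stay ran from March 13, 2005 to January 8, 2006, the deadline is extended by 301 days to August 28, 2006.
Although a criminal prosecution ran from September 9, 2003 to December 1, 2003, the stated rules do not make that a tolling event, so it is disregarded.
Odhiambo filed on October 4, 2006, after the August 28, 2006 deadline, so the action is time-barred.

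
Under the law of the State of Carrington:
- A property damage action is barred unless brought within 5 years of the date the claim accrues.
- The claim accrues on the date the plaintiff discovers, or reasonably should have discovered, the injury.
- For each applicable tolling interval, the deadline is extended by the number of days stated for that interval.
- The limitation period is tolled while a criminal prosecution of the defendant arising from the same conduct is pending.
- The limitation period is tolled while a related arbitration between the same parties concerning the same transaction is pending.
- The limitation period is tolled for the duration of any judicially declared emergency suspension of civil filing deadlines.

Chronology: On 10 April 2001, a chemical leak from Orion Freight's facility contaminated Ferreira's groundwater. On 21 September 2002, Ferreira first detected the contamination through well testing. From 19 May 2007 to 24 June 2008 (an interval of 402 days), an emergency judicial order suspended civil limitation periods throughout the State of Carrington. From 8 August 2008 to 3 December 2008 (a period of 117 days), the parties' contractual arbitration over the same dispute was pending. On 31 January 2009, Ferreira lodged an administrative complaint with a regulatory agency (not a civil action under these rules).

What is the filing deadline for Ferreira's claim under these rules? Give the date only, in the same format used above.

Accrual is tied to discovery, so the period began on 21 September 2002 rather than on 10 April 2001 when the act occurred.
The untolled deadline — 5 years after 21 September 2002 — is 21 September 2007.
The emergency suspension of filing deadlines from 19 May 2007 to 24 June 2008 tolled the period for 402 days, extending the deadline to 27 October 2008.
The period was tolled for 117 days by the pending related arbitration (8 August 2008 to 3 December 2008), pushing the deadline to 21 February 2009.
None of the other events listed affects the running of the period under the stated rules.

21 February 2009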